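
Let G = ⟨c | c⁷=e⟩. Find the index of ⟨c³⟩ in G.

First find ord(c³) by computing successive powers:
  (c³)¹ = c³, (c³)² = c⁶, (c³)³ = c², (c³)⁴ = c⁵, (c³)⁵ = c, (c³)⁶ = c⁴, (c³)⁷ = e.
So |⟨c³⟩| = ord(c³) = 7. With |G| = 7, by Lagrange [G : ⟨c³⟩] = 7/7 = 1.

Answer: 1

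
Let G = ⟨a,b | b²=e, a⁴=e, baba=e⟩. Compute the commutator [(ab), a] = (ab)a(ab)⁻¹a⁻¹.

[(ab), a] = (ab)·a·(ab)⁻¹·a⁻¹.
  (ab) · a = b
  b · (ab) = a³
  (a³) · (a³) = a²

Answer: a²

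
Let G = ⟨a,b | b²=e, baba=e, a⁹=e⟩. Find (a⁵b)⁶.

Compute successive powers of (a⁵b), reducing at each step:
  (a⁵b)²: (a⁵b) · a⁵ = b;   b · b = e
  (a⁵b)³: e · a⁵ = a⁵;   (a⁵) · b = a⁵b
  (a⁵b)⁴: (a⁵b) · a⁵ = b;   b · b = e
  (a⁵b)⁵: e · a⁵ = a⁵;   (a⁵) · b = a⁵b
  (a⁵b)⁶: (a⁵b) · a⁵ = b;   b · b = e

Answer: e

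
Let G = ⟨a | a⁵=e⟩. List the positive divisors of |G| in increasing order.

|G| = 5 = 5. By Lagrange's theorem the order of any subgroup divides 5; the divisors of 5 are 1, 5.

Answer: 1, 5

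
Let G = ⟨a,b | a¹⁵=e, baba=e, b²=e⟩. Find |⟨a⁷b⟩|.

|⟨a⁷b⟩| equals the order of a⁷b. Compute successive powers until reaching e:
  (a⁷b)¹ = a⁷b, (a⁷b)² = e.
The smallest positive k with (a⁷b)ᵏ = e is 2, so |⟨a⁷b⟩| = 2.

Answer: 2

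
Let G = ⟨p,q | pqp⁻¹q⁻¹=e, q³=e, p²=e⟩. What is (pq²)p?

Compute (pq²) · p by multiplying left to right and reducing via the relations at each step:
  (pq²) · p = q²

Answer: q²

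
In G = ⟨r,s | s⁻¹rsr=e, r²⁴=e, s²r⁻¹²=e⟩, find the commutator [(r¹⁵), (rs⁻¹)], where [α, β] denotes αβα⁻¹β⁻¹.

[(r¹⁵), (rs⁻¹)] = (r¹⁵)·(rs⁻¹)·(r¹⁵)⁻¹·(rs⁻¹)⁻¹.
  (r¹⁵) · (rs⁻¹) = r⁴s
  (r⁴s) · (r⁹) = r⁷s⁻¹
  (r⁷s⁻¹) · (rs) = r⁶

Answer: r⁶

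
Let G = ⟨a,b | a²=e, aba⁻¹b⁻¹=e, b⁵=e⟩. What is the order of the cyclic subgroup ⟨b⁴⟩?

|⟨b⁴⟩| equals the order of b⁴. Compute successive powers until reaching e:
  (b⁴)¹ = b⁴, (b⁴)² = b³, (b⁴)³ = b², (b⁴)⁴ = b, (b⁴)⁵ = e.
The smallest positive k with (b⁴)ᵏ = e is 5, so |⟨b⁴⟩| = 5.

Answer: 5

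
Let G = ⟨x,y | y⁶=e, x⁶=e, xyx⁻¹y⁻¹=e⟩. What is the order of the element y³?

Compute successive powers until reaching e:
  (y³)¹ = y³, (y³)² = e.
The smallest positive k with (y³)ᵏ = e is 2.

Answer: 2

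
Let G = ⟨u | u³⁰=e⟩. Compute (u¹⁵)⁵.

Compute successive powers of (u¹⁵), reducing at each step:
  (u¹⁵)²: (u¹⁵) · u¹⁵ = e
  (u¹⁵)³: e · u¹⁵ = u¹⁵
  (u¹⁵)⁴: (u¹⁵) · u¹⁵ = e
  (u¹⁵)⁵: e · u¹⁵ = u¹⁵

Answer: u¹⁵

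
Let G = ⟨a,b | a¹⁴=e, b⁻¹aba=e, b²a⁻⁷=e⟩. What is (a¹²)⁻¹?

The order of (a¹²) is 7 (smallest k with (a¹²)ᵏ = e), so (a¹²)⁻¹ = (a¹²)⁶ = a².
Check: (a¹²) · (a²) → (a¹²) · a² = e, giving e as required.

Answer: a²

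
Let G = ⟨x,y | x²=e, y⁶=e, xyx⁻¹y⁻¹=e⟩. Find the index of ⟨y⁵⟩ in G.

First find ord(y⁵) by computing successive powers:
  (y⁵)¹ = y⁵, (y⁵)² = y⁴, (y⁵)³ = y³, (y⁵)⁴ = y², (y⁵)⁵ = y, (y⁵)⁶ = e.
So |⟨y⁵⟩| = ord(y⁵) = 6. With |G| = 12, by Lagrange [G : ⟨y⁵⟩] = 12/6 = 2.

Answer: 2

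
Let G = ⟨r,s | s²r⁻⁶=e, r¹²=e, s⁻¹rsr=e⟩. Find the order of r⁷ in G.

Compute successive powers until reaching e:
  (r⁷)¹ = r⁷, (r⁷)² = r², (r⁷)³ = r⁹, (r⁷)⁴ = r⁴, (r⁷)⁵ = r¹¹, (r⁷)⁶ = r⁶, (r⁷)⁷ = r, (r⁷)⁸ = r⁸, (r⁷)⁹ = r³, (r⁷)¹⁰ = r¹⁰, (r⁷)¹¹ = r⁵, (r⁷)¹² = e.
The smallest positive k with (r⁷)ᵏ = e is 12.

Answer: 12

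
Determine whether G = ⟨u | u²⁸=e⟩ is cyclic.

|G| = 28. The element u has order 28 (its powers give 28 distinct elements), so ⟨u⟩ = G and G is cyclic.

Answer: Yes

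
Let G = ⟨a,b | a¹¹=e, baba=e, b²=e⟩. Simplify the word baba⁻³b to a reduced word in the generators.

Multiply left to right, reducing at each step:
  b · a = a¹⁰b
  (a¹⁰b) · b = a¹⁰
  (a¹⁰) · a⁻³ = a⁷
  (a⁷) · b = a⁷b

Answer: a⁷b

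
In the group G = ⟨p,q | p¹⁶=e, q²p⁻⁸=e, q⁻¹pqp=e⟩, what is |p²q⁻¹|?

Compute successive powers until reaching e:
  (p²q⁻¹)¹ = p²q⁻¹, (p²q⁻¹)² = p⁸, (p²q⁻¹)³ = p²q, (p²q⁻¹)⁴ = e.
The smallest positive k with (p²q⁻¹)ᵏ = e is 4.

Answer: 4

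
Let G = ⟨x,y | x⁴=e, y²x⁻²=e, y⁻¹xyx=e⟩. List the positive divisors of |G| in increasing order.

|G| = 8 = 2³. By Lagrange's theorem the order of any subgroup divides 8; the divisors of 8 are 1, 2, 4, 8.

Answer: 1, 2, 4, 8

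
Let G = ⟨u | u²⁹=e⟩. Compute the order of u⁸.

Compute successive powers until reaching e:
  (u⁸)¹ = u⁸, (u⁸)² = u¹⁶, (u⁸)³ = u²⁴, (u⁸)⁴ = u³, (u⁸)⁵ = u¹¹, (u⁸)⁶ = u¹⁹, (u⁸)⁷ = u²⁷, (u⁸)⁸ = u⁶, (u⁸)⁹ = u¹⁴, (u⁸)¹⁰ = u²², (u⁸)¹¹ = u, (u⁸)¹² = u⁹, (u⁸)¹³ = u¹⁷, (u⁸)¹⁴ = u²⁵, (u⁸)¹⁵ = u⁴, (u⁸)¹⁶ = u¹², (u⁸)¹⁷ = u²⁰, (u⁸)¹⁸ = u²⁸, (u⁸)¹⁹ = u⁷, (u⁸)²⁰ = u¹⁵, (u⁸)²¹ = u²³, (u⁸)²² = u², (u⁸)²³ = u¹⁰, (u⁸)²⁴ = u¹⁸, (u⁸)²⁵ = u²⁶, (u⁸)²⁶ = u⁵, (u⁸)²⁷ = u¹³, (u⁸)²⁸ = u²¹, (u⁸)²⁹ = e.
The smallest positive k with (u⁸)ᵏ = e is 29.

Answer: 29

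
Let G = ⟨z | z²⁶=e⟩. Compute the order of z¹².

Compute successive powers until reaching e:
  (z¹²)¹ = z¹², (z¹²)² = z²⁴, (z¹²)³ = z¹⁰, (z¹²)⁴ = z²², (z¹²)⁵ = z⁸, (z¹²)⁶ = z²⁰, (z¹²)⁷ = z⁶, (z¹²)⁸ = z¹⁸, (z¹²)⁹ = z⁴, (z¹²)¹⁰ = z¹⁶, (z¹²)¹¹ = z², (z¹²)¹² = z¹⁴, (z¹²)¹³ = e.
The smallest positive k with (z¹²)ᵏ = e is 13.

Answer: 13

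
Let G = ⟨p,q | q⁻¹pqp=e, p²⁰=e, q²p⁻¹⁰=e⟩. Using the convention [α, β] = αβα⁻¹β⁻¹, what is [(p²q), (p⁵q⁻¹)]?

[(p²q), (p⁵q⁻¹)] = (p²q)·(p⁵q⁻¹)·(p²q)⁻¹·(p⁵q⁻¹)⁻¹.
  (p²q) · (p⁵q⁻¹) = p¹⁷
  (p¹⁷) · (p²q⁻¹) = p⁹q
  (p⁹q) · (p⁵q) = p¹⁴

Answer: p¹⁴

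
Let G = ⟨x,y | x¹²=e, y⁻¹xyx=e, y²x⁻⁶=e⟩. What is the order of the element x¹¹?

Compute successive powers until reaching e:
  (x¹¹)¹ = x¹¹, (x¹¹)² = x¹⁰, (x¹¹)³ = x⁹, (x¹¹)⁴ = x⁸, (x¹¹)⁵ = x⁷, (x¹¹)⁶ = x⁶, (x¹¹)⁷ = x⁵, (x¹¹)⁸ = x⁴, (x¹¹)⁹ = x³, (x¹¹)¹⁰ = x², (x¹¹)¹¹ = x, (x¹¹)¹² = e.
The smallest positive k with (x¹¹)ᵏ = e is 12.

Answer: 12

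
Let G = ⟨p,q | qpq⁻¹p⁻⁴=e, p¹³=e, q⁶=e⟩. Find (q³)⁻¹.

The order of (q³) is 2 (smallest k with (q³)ᵏ = e), so (q³)⁻¹ = (q³)¹ = q³.
Check: (q³) · (q³) → (q³) · q³ = e, giving e as required.

Answer: q³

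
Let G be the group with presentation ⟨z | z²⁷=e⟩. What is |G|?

G is generated by a single element, so G is cyclic. The relator gives z²⁷ = e and no smaller power is forced to be e, so the 27 powers {e, z, z², z³, z⁴, z⁵, z⁶, z⁷, z⁸, z⁹, z²², z²³, z²¹, z²⁰, z²⁴, z²⁵, z²⁶, z¹², z¹³, z¹¹, z¹⁰, z¹⁴, z¹⁵, z¹⁶, z¹⁷, z¹⁸, z¹⁹} are distinct. Hence |G| = 27.

Answer: 27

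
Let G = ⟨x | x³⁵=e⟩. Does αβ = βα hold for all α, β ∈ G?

G has a single generator, so G is cyclic and hence abelian.

Answer: Yes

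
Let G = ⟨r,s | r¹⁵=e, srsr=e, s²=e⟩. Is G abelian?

r·s = rs but s·r = r¹⁴s, so r·s ≠ s·r and G is not abelian.

Answer: No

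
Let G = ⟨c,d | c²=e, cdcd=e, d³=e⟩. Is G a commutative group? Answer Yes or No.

c·d = cd but d·c = cd², so c·d ≠ d·c and G is not abelian.

Answer: No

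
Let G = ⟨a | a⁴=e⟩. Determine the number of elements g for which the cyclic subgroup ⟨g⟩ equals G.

G is cyclic of order 4. An element generates G iff its order is 4, and a cyclic group of order 4 has exactly φ(4) = 2 such elements.

Answer: 2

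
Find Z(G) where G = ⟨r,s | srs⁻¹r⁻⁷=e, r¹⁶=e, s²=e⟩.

An element z ∈ Z(G) iff z commutes with every generator.
For example r⁸ is central: (r⁸)·r = r⁹ = r·(r⁸); (r⁸)·s = r⁸s = s·(r⁸).
Whereas r ∉ Z(G) since r·s = rs ≠ r⁷s = s·r.
Checking each of the 32 elements this way gives Z(G) = {e, r⁸}, of order 2.

Answer: {e, r⁸}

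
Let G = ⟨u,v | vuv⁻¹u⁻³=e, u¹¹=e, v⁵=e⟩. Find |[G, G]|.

G' = [G, G] is generated by all commutators. The generator-pair commutators are: [u, v] = u⁹.
The subgroup they normally generate is {e, u, u², u³, u⁴, u⁵, u⁶, u⁷, u⁸, u⁹, u¹⁰}, of order 11.
Check: |G/G'| = 55/11 = 5 is the order of the abelianisation.

Answer: 11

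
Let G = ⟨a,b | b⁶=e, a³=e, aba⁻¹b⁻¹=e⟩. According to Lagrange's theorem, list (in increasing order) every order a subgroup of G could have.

|G| = 18 = 2 · 3². By Lagrange's theorem the order of any subgroup divides 18; the divisors of 18 are 1, 2, 3, 6, 9, 18.

Answer: 1, 2, 3, 6, 9, 18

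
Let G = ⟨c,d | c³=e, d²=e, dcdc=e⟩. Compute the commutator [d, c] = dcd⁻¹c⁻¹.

[d, c] = d·c·d⁻¹·c⁻¹.
  d · c = c²d
  (c²d) · d = c²
  (c²) · (c²) = c

Answer: c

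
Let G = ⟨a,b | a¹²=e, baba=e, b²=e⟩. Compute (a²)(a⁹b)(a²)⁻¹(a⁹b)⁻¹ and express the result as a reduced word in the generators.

[(a²), (a⁹b)] = (a²)·(a⁹b)·(a²)⁻¹·(a⁹b)⁻¹.
  (a²) · (a⁹b) = a¹¹b
  (a¹¹b) · (a¹⁰) = ab
  (ab) · (a⁹b) = a⁴

Answer: a⁴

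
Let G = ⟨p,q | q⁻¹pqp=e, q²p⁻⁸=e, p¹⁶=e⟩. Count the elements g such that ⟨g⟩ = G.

⟨g⟩ = G would require ord(g) = |G| = 32, but the maximum element order in G is 16 < 32. So G is not cyclic and no single element generates it: the count is 0.

Answer: 0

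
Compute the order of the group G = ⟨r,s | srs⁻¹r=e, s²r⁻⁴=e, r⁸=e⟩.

Enumerate words in the generators, reducing via the relations: the distinct elements are
  {e, r, s, rs, r², r³, r⁴, r⁵, r⁶, r⁷, r²s, r³s, s⁻¹, rs⁻¹, r²s⁻¹, r³s⁻¹}.
No further products give new elements, so |G| = 16.

Answer: 16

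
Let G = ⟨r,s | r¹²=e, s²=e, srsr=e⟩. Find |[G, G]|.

G' = [G, G] is generated by all commutators. The generator-pair commutators are: [r, s] = r².
The subgroup they normally generate is {e, r², r⁴, r⁶, r⁸, r¹⁰}, of order 6.
Check: |G/G'| = 24/6 = 4 is the order of the abelianisation.

Answer: 6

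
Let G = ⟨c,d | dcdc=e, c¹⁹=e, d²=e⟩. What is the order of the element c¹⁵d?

Compute successive powers until reaching e:
  (c¹⁵d)¹ = c¹⁵d, (c¹⁵d)² = e.
The smallest positive k with (c¹⁵d)ᵏ = e is 2.

Answer: 2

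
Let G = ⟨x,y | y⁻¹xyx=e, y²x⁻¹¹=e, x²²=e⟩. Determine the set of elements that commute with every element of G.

An element z ∈ Z(G) iff z commutes with every generator.
For example x¹¹ is central: (x¹¹)·x = x¹² = x·(x¹¹); (x¹¹)·y = y⁻¹ = y·(x¹¹).
Whereas x ∉ Z(G) since x·y = xy ≠ x¹⁰y⁻¹ = y·x.
Checking each of the 44 elements this way gives Z(G) = {e, x¹¹}, of order 2.

Answer: {e, x¹¹}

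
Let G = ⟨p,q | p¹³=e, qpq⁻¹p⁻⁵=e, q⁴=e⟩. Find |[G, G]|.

G' = [G, G] is generated by all commutators. The generator-pair commutators are: [p, q] = p⁹.
The subgroup they normally generate is {e, p, p², p³, p⁴, p⁵, p⁶, p⁷, p⁸, p⁹, p¹⁰, p¹¹, p¹²}, of order 13.
Check: |G/G'| = 52/13 = 4 is the order of the abelianisation.

Answer: 13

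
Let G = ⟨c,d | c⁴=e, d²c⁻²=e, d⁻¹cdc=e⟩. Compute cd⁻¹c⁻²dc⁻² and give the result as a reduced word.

Multiply left to right, reducing at each step:
  c · d⁻¹ = cd⁻¹
  (cd⁻¹) · c⁻² = cd
  (cd) · d = c³
  (c³) · c⁻² = c

Answer: c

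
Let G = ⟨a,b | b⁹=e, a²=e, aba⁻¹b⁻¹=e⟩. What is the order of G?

Enumerate words in the generators, reducing via the relations: the distinct elements are
  {a, b, e, ab, b², b³, b⁴, b⁵, b⁶, b⁷, b⁸, ab², ab³, ab⁴, ab⁵, ab⁶, ab⁷, ab⁸}.
No further products give new elements, so |G| = 18.

Answer: 18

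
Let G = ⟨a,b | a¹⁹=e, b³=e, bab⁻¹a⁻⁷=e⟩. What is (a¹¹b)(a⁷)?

Compute (a¹¹b) · (a⁷) by multiplying left to right and reducing via the relations at each step:
  (a¹¹b) · a⁷ = a³b

Answer: a³b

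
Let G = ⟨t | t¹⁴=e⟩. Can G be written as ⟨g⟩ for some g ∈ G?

|G| = 14. The element t has order 14 (its powers give 14 distinct elements), so ⟨t⟩ = G and G is cyclic.

Answer: Yes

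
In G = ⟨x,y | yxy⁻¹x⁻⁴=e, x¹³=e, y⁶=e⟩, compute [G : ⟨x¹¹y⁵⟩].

First find ord(x¹¹y⁵) by computing successive powers:
  (x¹¹y⁵)¹ = x¹¹y⁵, (x¹¹y⁵)² = x⁴y⁴, (x¹¹y⁵)³ = x¹²y³, (x¹¹y⁵)⁴ = xy², (x¹¹y⁵)⁵ = x⁸y, (x¹¹y⁵)⁶ = e.
So |⟨x¹¹y⁵⟩| = ord(x¹¹y⁵) = 6. With |G| = 78, by Lagrange [G : ⟨x¹¹y⁵⟩] = 78/6 = 13.

Answer: 13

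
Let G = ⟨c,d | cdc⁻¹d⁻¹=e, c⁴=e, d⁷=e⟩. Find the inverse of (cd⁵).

The order of (cd⁵) is 28 (smallest k with (cd⁵)ᵏ = e), so (cd⁵)⁻¹ = (cd⁵)²⁷ = c³d².
Check: (cd⁵) · (c³d²) → (cd⁵) · c³ = d⁵;   (d⁵) · d² = e, giving e as required.

Answer: c³d²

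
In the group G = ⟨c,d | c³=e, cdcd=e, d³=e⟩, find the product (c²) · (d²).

Compute (c²) · (d²) by multiplying left to right and reducing via the relations at each step:
  (c²) · d² = c²d²

Answer: c²d²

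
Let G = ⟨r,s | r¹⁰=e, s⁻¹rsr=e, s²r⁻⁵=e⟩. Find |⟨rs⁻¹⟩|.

|⟨rs⁻¹⟩| equals the order of rs⁻¹. Compute successive powers until reaching e:
  (rs⁻¹)¹ = rs⁻¹, (rs⁻¹)² = r⁵, (rs⁻¹)³ = rs, (rs⁻¹)⁴ = e.
The smallest positive k with (rs⁻¹)ᵏ = e is 4, so |⟨rs⁻¹⟩| = 4.

Answer: 4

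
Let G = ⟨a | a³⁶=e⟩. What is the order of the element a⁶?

Compute successive powers until reaching e:
  (a⁶)¹ = a⁶, (a⁶)² = a¹², (a⁶)³ = a¹⁸, (a⁶)⁴ = a²⁴, (a⁶)⁵ = a³⁰, (a⁶)⁶ = e.
The smallest positive k with (a⁶)ᵏ = e is 6.

Answer: 6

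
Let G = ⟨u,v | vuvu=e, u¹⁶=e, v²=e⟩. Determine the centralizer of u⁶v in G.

⟨u⁶v⟩ ⊆ C_G(u⁶v) since powers of u⁶v commute with u⁶v; so |C_G(u⁶v)| ≥ |⟨u⁶v⟩| = 2.
By orbit–stabilizer, |C_G(u⁶v)| = |G| / |conj. class of u⁶v| = 32 / 8 = 4.
The 4 elements commuting with u⁶v are {e, u⁸, u⁶v, u¹⁴v}.

Answer: {e, u⁸, u⁶v, u¹⁴v}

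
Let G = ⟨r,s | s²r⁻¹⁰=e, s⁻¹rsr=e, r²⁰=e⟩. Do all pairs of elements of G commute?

r·s = rs but s·r = r⁹s⁻¹, so r·s ≠ s·r and G is not abelian.

Answer: No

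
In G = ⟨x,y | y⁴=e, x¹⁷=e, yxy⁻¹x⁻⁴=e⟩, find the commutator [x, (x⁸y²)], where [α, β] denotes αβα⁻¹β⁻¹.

[x, (x⁸y²)] = x·(x⁸y²)·x⁻¹·(x⁸y²)⁻¹.
  x · (x⁸y²) = x⁹y²
  (x⁹y²) · (x¹⁶) = x¹⁰y²
  (x¹⁰y²) · (x⁸y²) = x²

Answer: x²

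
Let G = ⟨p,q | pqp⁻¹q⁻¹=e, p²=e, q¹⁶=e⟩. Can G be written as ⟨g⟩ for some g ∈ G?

|G| = 32, but the maximum element order in G is 16 < 32. No single element generates all of G, so G is not cyclic.

Answer: No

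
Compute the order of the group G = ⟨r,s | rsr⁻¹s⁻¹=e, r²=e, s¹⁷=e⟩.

Enumerate words in the generators, reducing via the relations: the distinct elements are
  {e, r, s, rs, s², s³, s⁴, s⁵, s⁶, s⁷, s⁸, s⁹, rs², rs³, rs⁴, rs⁵, rs⁶, rs⁷, rs⁸, rs⁹, s¹², s¹³, s¹¹, s¹⁰, s¹⁴, s¹⁵, s¹⁶, rs¹², rs¹³, rs¹¹, rs¹⁰, rs¹⁴, rs¹⁵, rs¹⁶}.
No further products give new elements, so |G| = 34.

Answer: 34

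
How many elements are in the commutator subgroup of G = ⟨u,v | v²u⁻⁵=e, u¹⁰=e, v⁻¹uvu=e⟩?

G' = [G, G] is generated by all commutators. The generator-pair commutators are: [u, v] = u².
The subgroup they normally generate is {e, u², u⁴, u⁶, u⁸}, of order 5.
Check: |G/G'| = 20/5 = 4 is the order of the abelianisation.

Answer: 5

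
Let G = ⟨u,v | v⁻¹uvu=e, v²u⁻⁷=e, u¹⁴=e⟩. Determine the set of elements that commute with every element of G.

An element z ∈ Z(G) iff z commutes with every generator.
For example u⁷ is central: (u⁷)·u = u⁸ = u·(u⁷); (u⁷)·v = v⁻¹ = v·(u⁷).
Whereas u ∉ Z(G) since u·v = uv ≠ u⁶v⁻¹ = v·u.
Checking each of the 28 elements this way gives Z(G) = {e, u⁷}, of order 2.

Answer: {e, u⁷}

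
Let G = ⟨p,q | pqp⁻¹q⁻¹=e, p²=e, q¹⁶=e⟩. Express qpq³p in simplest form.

Multiply left to right, reducing at each step:
  q · p = pq
  (pq) · q³ = pq⁴
  (pq⁴) · p = q⁴

Answer: q⁴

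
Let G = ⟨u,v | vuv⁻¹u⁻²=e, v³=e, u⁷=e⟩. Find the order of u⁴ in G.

Compute successive powers until reaching e:
  (u⁴)¹ = u⁴, (u⁴)² = u, (u⁴)³ = u⁵, (u⁴)⁴ = u², (u⁴)⁵ = u⁶, (u⁴)⁶ = u³, (u⁴)⁷ = e.
The smallest positive k with (u⁴)ᵏ = e is 7.

Answer: 7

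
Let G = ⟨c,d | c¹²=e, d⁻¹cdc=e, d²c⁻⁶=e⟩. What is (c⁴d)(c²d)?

Compute (c⁴d) · (c²d) by multiplying left to right and reducing via the relations at each step:
  (c⁴d) · c² = c²d
  (c²d) · d = c⁸

Answer: c⁸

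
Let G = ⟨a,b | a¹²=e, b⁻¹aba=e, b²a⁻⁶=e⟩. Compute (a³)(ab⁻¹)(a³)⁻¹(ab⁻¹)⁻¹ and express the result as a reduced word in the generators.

[(a³), (ab⁻¹)] = (a³)·(ab⁻¹)·(a³)⁻¹·(ab⁻¹)⁻¹.
  (a³) · (ab⁻¹) = a⁴b⁻¹
  (a⁴b⁻¹) · (a⁹) = ab
  (ab) · (ab) = a⁶

Answer: a⁶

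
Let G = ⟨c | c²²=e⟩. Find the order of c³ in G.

Compute successive powers until reaching e:
  (c³)¹ = c³, (c³)² = c⁶, (c³)³ = c⁹, (c³)⁴ = c¹², (c³)⁵ = c¹⁵, (c³)⁶ = c¹⁸, (c³)⁷ = c²¹, (c³)⁸ = c², (c³)⁹ = c⁵, (c³)¹⁰ = c⁸, (c³)¹¹ = c¹¹, (c³)¹² = c¹⁴, (c³)¹³ = c¹⁷, (c³)¹⁴ = c²⁰, (c³)¹⁵ = c, (c³)¹⁶ = c⁴, (c³)¹⁷ = c⁷, (c³)¹⁸ = c¹⁰, (c³)¹⁹ = c¹³, (c³)²⁰ = c¹⁶, (c³)²¹ = c¹⁹, (c³)²² = e.
The smallest positive k with (c³)ᵏ = e is 22.

Answer: 22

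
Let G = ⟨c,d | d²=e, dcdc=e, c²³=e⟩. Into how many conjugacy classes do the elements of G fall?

The conjugacy classes (representative and size) are:
  [e] (size 1), [c] (size 2), [c²¹] (size 2), [c²⁰] (size 2), [c⁴] (size 2), [c¹⁸] (size 2), [c⁶] (size 2), [c¹⁶] (size 2), [c⁸] (size 2), [c⁹] (size 2), [c¹⁰] (size 2), [c¹²] (size 2), [c¹⁸d] (size 23).
Class equation: 1 + 2 + 2 + 2 + 2 + 2 + 2 + 2 + 2 + 2 + 2 + 2 + 23 = 46 = |G|. So G has 13 conjugacy classes.

Answer: 13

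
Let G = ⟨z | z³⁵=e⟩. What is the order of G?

G is generated by a single element, so G is cyclic. The relator gives z³⁵ = e and no smaller power is forced to be e, so the 35 powers {e, z, z², z³, z⁴, z⁵, z⁶, z⁷, z⁸, z⁹, z²², z²³, z²¹, z²⁰, z²⁴, z²⁵, z²⁶, z²⁷, z²⁸, z²⁹, z³², z³³, z³¹, z³⁰, z³⁴, z¹², z¹³, z¹¹, z¹⁰, z¹⁴, z¹⁵, z¹⁶, z¹⁷, z¹⁸, z¹⁹} are distinct. Hence |G| = 35.

Answer: 35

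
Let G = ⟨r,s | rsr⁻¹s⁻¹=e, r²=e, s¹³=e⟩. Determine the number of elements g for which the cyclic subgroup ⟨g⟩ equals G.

G is cyclic of order 26. An element generates G iff its order is 26, and a cyclic group of order 26 has exactly φ(26) = 12 such elements.

Answer: 12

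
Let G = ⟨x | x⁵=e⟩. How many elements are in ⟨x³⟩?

|⟨x³⟩| equals the order of x³. Compute successive powers until reaching e:
  (x³)¹ = x³, (x³)² = x, (x³)³ = x⁴, (x³)⁴ = x², (x³)⁵ = e.
The smallest positive k with (x³)ᵏ = e is 5, so |⟨x³⟩| = 5.

Answer: 5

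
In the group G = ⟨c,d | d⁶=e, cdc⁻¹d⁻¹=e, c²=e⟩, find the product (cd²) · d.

Compute (cd²) · d by multiplying left to right and reducing via the relations at each step:
  (cd²) · d = cd³

Answer: cd³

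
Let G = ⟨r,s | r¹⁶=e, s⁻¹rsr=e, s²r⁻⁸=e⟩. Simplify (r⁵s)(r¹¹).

Compute (r⁵s) · (r¹¹) by multiplying left to right and reducing via the relations at each step:
  (r⁵s) · r¹¹ = r²s⁻¹

Answer: r²s⁻¹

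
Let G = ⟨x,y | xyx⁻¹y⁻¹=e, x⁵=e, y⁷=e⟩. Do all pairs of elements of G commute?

Each pair of generators commutes: x·y = xy = y·x. Since the generators pairwise commute, every element of G commutes with every other, so G is abelian.

Answer: Yes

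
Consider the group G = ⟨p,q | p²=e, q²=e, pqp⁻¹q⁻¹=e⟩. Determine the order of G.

Enumerate words in the generators, reducing via the relations: the distinct elements are
  {e, p, q, pq}.
No further products give new elements, so |G| = 4.

Answer: 4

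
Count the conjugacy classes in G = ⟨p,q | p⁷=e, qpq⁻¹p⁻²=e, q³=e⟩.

The conjugacy classes (representative and size) are:
  [e] (size 1), [p²] (size 3), [p⁵] (size 3), [q] (size 7), [q²] (size 7).
Class equation: 1 + 3 + 3 + 7 + 7 = 21 = |G|. So G has 5 conjugacy classes.

Answer: 5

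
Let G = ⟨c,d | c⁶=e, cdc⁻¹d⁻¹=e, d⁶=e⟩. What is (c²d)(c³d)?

Compute (c²d) · (c³d) by multiplying left to right and reducing via the relations at each step:
  (c²d) · c³ = c⁵d
  (c⁵d) · d = c⁵d²

Answer: c⁵d²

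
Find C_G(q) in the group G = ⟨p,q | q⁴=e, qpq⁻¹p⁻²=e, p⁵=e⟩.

⟨q⟩ ⊆ C_G(q) since powers of q commute with q; so |C_G(q)| ≥ |⟨q⟩| = 4.
By orbit–stabilizer, |C_G(q)| = |G| / |conj. class of q| = 20 / 5 = 4.
The 4 elements commuting with q are {e, q, q², q³}.

Answer: {e, q, q², q³}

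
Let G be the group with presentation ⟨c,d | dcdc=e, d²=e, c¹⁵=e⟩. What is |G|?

Enumerate words in the generators, reducing via the relations: the distinct elements are
  {c, d, e, cd, c², c³, c⁴, c⁵, c⁶, c⁷, c⁸, c⁹, c²d, c³d, c¹², c¹³, c¹¹, c¹⁰, c¹⁴, c⁴d, c⁵d, c⁶d, c⁷d, c⁸d, c⁹d, c¹²d, c¹³d, c¹¹d, c¹⁰d, c¹⁴d}.
No further products give new elements, so |G| = 30.

Answer: 30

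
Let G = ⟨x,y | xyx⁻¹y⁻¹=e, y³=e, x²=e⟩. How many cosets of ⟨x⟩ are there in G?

First find ord(x) by computing successive powers:
  x¹ = x, x² = e.
So |⟨x⟩| = ord(x) = 2. With |G| = 6, by Lagrange [G : ⟨x⟩] = 6/2 = 3.

Answer: 3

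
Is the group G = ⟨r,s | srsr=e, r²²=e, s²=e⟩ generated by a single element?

Every cyclic group is abelian. But r·s = rs while s·r = r²¹s, so r·s ≠ s·r and G is not abelian. Hence G is not cyclic.

Answer: No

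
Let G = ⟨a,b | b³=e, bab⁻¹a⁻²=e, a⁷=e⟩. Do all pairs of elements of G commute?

a·b = ab but b·a = a²b, so a·b ≠ b·a and G is not abelian.

Answer: No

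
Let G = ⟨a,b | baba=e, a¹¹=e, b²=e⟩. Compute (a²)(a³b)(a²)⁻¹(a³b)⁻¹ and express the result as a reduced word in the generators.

[(a²), (a³b)] = (a²)·(a³b)·(a²)⁻¹·(a³b)⁻¹.
  (a²) · (a³b) = a⁵b
  (a⁵b) · (a⁹) = a⁷b
  (a⁷b) · (a³b) = a⁴

Answer: a⁴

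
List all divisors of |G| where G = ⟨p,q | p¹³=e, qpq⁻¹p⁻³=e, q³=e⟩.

|G| = 39 = 3 · 13. By Lagrange's theorem the order of any subgroup divides 39; the divisors of 39 are 1, 3, 13, 39.

Answer: 1, 3, 13, 39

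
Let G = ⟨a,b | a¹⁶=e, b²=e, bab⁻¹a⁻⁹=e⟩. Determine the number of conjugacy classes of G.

The conjugacy classes (representative and size) are:
  [e] (size 1), [a⁹] (size 2), [a²] (size 1), [a³] (size 2), [a⁴] (size 1), [a¹³] (size 2), [a⁶] (size 1), [a¹⁵] (size 2), [a⁸] (size 1), [a¹⁰] (size 1), [a¹²] (size 1), [a¹⁴] (size 1), [b] (size 2), [ab] (size 2), [a²b] (size 2), [a¹¹b] (size 2), [a⁴b] (size 2), [a¹³b] (size 2), [a¹⁴b] (size 2), [a¹⁵b] (size 2).
Class equation: 1 + 2 + 1 + 2 + 1 + 2 + 1 + 2 + 1 + 1 + 1 + 1 + 2 + 2 + 2 + 2 + 2 + 2 + 2 + 2 = 32 = |G|. So G has 20 conjugacy classes.

Answer: 20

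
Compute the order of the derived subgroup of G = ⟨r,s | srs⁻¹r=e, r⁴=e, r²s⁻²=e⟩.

G' = [G, G] is generated by all commutators. The generator-pair commutators are: [r, s] = r².
The subgroup they normally generate is {e, r²}, of order 2.
Check: |G/G'| = 8/2 = 4 is the order of the abelianisation.

Answer: 2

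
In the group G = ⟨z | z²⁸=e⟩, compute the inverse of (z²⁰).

The order of (z²⁰) is 7 (smallest k with (z²⁰)ᵏ = e), so (z²⁰)⁻¹ = (z²⁰)⁶ = z⁸.
Check: (z²⁰) · (z⁸) → (z²⁰) · z⁸ = e, giving e as required.

Answer: z⁸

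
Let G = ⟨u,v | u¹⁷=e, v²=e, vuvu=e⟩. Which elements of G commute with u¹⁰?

⟨u¹⁰⟩ ⊆ C_G(u¹⁰) since powers of u¹⁰ commute with u¹⁰; so |C_G(u¹⁰)| ≥ |⟨u¹⁰⟩| = 17.
By orbit–stabilizer, |C_G(u¹⁰)| = |G| / |conj. class of u¹⁰| = 34 / 2 = 17.
The 17 elements commuting with u¹⁰ are {e, u, u², u³, u⁴, u⁵, u⁶, u⁷, u⁸, u⁹, u¹⁰, u¹¹, u¹², u¹³, u¹⁴, u¹⁵, u¹⁶}.

Answer: {e, u, u², u³, u⁴, u⁵, u⁶, u⁷, u⁸, u⁹, u¹⁰, u¹¹, u¹², u¹³, u¹⁴, u¹⁵, u¹⁶}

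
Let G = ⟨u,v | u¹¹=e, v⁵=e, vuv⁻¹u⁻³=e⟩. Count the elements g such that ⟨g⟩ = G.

⟨g⟩ = G would require ord(g) = |G| = 55, but the maximum element order in G is 11 < 55. So G is not cyclic and no single element generates it: the count is 0.

Answer: 0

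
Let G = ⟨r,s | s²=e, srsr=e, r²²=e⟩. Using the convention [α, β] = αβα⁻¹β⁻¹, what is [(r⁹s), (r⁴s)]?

[(r⁹s), (r⁴s)] = (r⁹s)·(r⁴s)·(r⁹s)⁻¹·(r⁴s)⁻¹.
  (r⁹s) · (r⁴s) = r⁵
  (r⁵) · (r⁹s) = r¹⁴s
  (r¹⁴s) · (r⁴s) = r¹⁰

Answer: r¹⁰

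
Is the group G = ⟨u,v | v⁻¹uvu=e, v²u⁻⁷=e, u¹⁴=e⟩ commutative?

u·v = uv but v·u = u⁶v⁻¹, so u·v ≠ v·u and G is not abelian.

Answer: No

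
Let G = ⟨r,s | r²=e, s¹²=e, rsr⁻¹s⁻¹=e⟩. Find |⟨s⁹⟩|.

|⟨s⁹⟩| equals the order of s⁹. Compute successive powers until reaching e:
  (s⁹)¹ = s⁹, (s⁹)² = s⁶, (s⁹)³ = s³, (s⁹)⁴ = e.
The smallest positive k with (s⁹)ᵏ = e is 4, so |⟨s⁹⟩| = 4.

Answer: 4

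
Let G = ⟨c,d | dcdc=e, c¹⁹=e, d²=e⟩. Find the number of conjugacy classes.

The conjugacy classes (representative and size) are:
  [e] (size 1), [c¹⁸] (size 2), [c²] (size 2), [c¹⁶] (size 2), [c⁴] (size 2), [c¹⁴] (size 2), [c¹³] (size 2), [c¹²] (size 2), [c⁸] (size 2), [c⁹] (size 2), [d] (size 19).
Class equation: 1 + 2 + 2 + 2 + 2 + 2 + 2 + 2 + 2 + 2 + 19 = 38 = |G|. So G has 11 conjugacy classes.

Answer: 11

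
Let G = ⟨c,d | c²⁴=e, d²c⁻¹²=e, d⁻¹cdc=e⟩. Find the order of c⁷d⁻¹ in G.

Compute successive powers until reaching e:
  (c⁷d⁻¹)¹ = c⁷d⁻¹, (c⁷d⁻¹)² = c¹², (c⁷d⁻¹)³ = c⁷d, (c⁷d⁻¹)⁴ = e.
The smallest positive k with (c⁷d⁻¹)ᵏ = e is 4.

Answer: 4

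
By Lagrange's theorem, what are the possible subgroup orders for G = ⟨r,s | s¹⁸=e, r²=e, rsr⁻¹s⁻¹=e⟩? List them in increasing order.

|G| = 36 = 2² · 3². By Lagrange's theorem the order of any subgroup divides 36; the divisors of 36 are 1, 2, 3, 4, 6, 9, 12, 18, 36.

Answer: 1, 2, 3, 4, 6, 9, 12, 18, 36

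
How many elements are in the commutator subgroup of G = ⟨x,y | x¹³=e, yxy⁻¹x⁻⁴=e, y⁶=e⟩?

G' = [G, G] is generated by all commutators. The generator-pair commutators are: [x, y] = x¹⁰.
The subgroup they normally generate is {e, x, x², x³, x⁴, x⁵, x⁶, x⁷, x⁸, x⁹, x¹⁰, x¹¹, x¹²}, of order 13.
Check: |G/G'| = 78/13 = 6 is the order of the abelianisation.

Answer: 13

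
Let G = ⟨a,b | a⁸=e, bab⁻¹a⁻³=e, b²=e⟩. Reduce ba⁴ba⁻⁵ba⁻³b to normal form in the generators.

Multiply left to right, reducing at each step:
  b · a⁴ = a⁴b
  (a⁴b) · b = a⁴
  (a⁴) · a⁻⁵ = a⁷
  (a⁷) · b = a⁷b
  (a⁷b) · a⁻³ = a⁶b
  (a⁶b) · b = a⁶

Answer: a⁶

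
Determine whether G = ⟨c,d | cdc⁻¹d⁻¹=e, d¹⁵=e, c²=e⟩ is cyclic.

|G| = 30. The element cd has order 30 (its powers give 30 distinct elements), so ⟨cd⟩ = G and G is cyclic.

Answer: Yes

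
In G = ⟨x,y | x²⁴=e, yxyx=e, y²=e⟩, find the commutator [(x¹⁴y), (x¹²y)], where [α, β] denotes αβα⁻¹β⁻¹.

[(x¹⁴y), (x¹²y)] = (x¹⁴y)·(x¹²y)·(x¹⁴y)⁻¹·(x¹²y)⁻¹.
  (x¹⁴y) · (x¹²y) = x²
  (x²) · (x¹⁴y) = x¹⁶y
  (x¹⁶y) · (x¹²y) = x⁴

Answer: x⁴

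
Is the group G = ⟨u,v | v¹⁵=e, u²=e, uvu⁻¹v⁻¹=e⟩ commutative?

Each pair of generators commutes: u·v = uv = v·u. Since the generators pairwise commute, every element of G commutes with every other, so G is abelian.

Answer: Yes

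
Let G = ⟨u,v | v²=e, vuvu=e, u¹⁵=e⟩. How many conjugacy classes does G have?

The conjugacy classes (representative and size) are:
  [e] (size 1), [u¹⁴] (size 2), [u²] (size 2), [u³] (size 2), [u⁴] (size 2), [u¹⁰] (size 2), [u⁹] (size 2), [u⁷] (size 2), [u¹³v] (size 15).
Class equation: 1 + 2 + 2 + 2 + 2 + 2 + 2 + 2 + 15 = 30 = |G|. So G has 9 conjugacy classes.

Answer: 9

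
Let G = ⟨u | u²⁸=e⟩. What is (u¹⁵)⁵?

Compute successive powers of (u¹⁵), reducing at each step:
  (u¹⁵)²: (u¹⁵) · u¹⁵ = u²
  (u¹⁵)³: (u²) · u¹⁵ = u¹⁷
  (u¹⁵)⁴: (u¹⁷) · u¹⁵ = u⁴
  (u¹⁵)⁵: (u⁴) · u¹⁵ = u¹⁹

Answer: u¹⁹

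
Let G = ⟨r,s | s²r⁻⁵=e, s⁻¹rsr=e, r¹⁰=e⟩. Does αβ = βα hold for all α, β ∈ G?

r·s = rs but s·r = r⁴s⁻¹, so r·s ≠ s·r and G is not abelian.

Answer: No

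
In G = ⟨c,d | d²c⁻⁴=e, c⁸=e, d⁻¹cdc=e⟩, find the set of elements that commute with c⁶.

⟨c⁶⟩ ⊆ C_G(c⁶) since powers of c⁶ commute with c⁶; so |C_G(c⁶)| ≥ |⟨c⁶⟩| = 4.
By orbit–stabilizer, |C_G(c⁶)| = |G| / |conj. class of c⁶| = 16 / 2 = 8.
The 8 elements commuting with c⁶ are {e, c, c², c³, c⁴, c⁵, c⁶, c⁷}.

Answer: {e, c, c², c³, c⁴, c⁵, c⁶, c⁷}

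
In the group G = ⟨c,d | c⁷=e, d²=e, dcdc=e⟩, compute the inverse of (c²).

The order of (c²) is 7 (smallest k with (c²)ᵏ = e), so (c²)⁻¹ = (c²)⁶ = c⁵.
Check: (c²) · (c⁵) → (c²) · c⁵ = e, giving e as required.

Answer: c⁵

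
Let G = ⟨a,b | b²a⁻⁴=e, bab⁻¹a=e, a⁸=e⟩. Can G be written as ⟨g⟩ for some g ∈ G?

Every cyclic group is abelian. But a·b = ab while b·a = a³b⁻¹, so a·b ≠ b·a and G is not abelian. Hence G is not cyclic.

Answer: No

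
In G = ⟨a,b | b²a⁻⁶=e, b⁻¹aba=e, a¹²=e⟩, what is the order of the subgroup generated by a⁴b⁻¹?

|⟨a⁴b⁻¹⟩| equals the order of a⁴b⁻¹. Compute successive powers until reaching e:
  (a⁴b⁻¹)¹ = a⁴b⁻¹, (a⁴b⁻¹)² = a⁶, (a⁴b⁻¹)³ = a⁴b, (a⁴b⁻¹)⁴ = e.
The smallest positive k with (a⁴b⁻¹)ᵏ = e is 4, so |⟨a⁴b⁻¹⟩| = 4.

Answer: 4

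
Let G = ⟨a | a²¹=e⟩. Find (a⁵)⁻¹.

The order of (a⁵) is 21 (smallest k with (a⁵)ᵏ = e), so (a⁵)⁻¹ = (a⁵)²⁰ = a¹⁶.
Check: (a⁵) · (a¹⁶) → (a⁵) · a¹⁶ = e, giving e as required.

Answer: a¹⁶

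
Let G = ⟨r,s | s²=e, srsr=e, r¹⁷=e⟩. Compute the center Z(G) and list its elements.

An element z ∈ Z(G) iff z commutes with every generator.
For example e is central: e·r = r = r·e; e·s = s = s·e.
Whereas r ∉ Z(G) since r·s = rs ≠ r¹⁶s = s·r.
Checking each of the 34 elements this way gives Z(G) = {e}, of order 1.

Answer: {e}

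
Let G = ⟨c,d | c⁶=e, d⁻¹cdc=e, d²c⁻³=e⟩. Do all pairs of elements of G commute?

c·d = cd but d·c = c²d⁻¹, so c·d ≠ d·c and G is not abelian.

Answer: No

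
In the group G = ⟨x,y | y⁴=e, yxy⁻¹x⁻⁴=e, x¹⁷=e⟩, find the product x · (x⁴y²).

Compute x · (x⁴y²) by multiplying left to right and reducing via the relations at each step:
  x · x⁴ = x⁵
  (x⁵) · y² = x⁵y²

Answer: x⁵y²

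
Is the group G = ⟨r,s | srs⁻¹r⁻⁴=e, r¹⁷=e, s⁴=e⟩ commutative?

r·s = rs but s·r = r⁴s, so r·s ≠ s·r and G is not abelian.

Answer: No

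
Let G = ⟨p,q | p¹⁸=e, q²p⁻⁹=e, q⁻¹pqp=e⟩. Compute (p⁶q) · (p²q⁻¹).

Compute (p⁶q) · (p²q⁻¹) by multiplying left to right and reducing via the relations at each step:
  (p⁶q) · p² = p⁴q
  (p⁴q) · q⁻¹ = p⁴

Answer: p⁴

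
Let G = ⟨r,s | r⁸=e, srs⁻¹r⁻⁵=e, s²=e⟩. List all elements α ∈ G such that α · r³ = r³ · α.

⟨r³⟩ ⊆ C_G(r³) since powers of r³ commute with r³; so |C_G(r³)| ≥ |⟨r³⟩| = 8.
By orbit–stabilizer, |C_G(r³)| = |G| / |conj. class of r³| = 16 / 2 = 8.
The 8 elements commuting with r³ are {e, r, r², r³, r⁴, r⁵, r⁶, r⁷}.

Answer: {e, r, r², r³, r⁴, r⁵, r⁶, r⁷}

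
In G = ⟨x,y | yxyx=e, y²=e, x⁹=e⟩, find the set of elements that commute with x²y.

⟨x²y⟩ ⊆ C_G(x²y) since powers of x²y commute with x²y; so |C_G(x²y)| ≥ |⟨x²y⟩| = 2.
By orbit–stabilizer, |C_G(x²y)| = |G| / |conj. class of x²y| = 18 / 9 = 2.
The 2 elements commuting with x²y are {e, x²y}.

Answer: {e, x²y}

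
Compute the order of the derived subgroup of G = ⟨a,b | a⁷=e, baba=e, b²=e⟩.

G' = [G, G] is generated by all commutators. The generator-pair commutators are: [a, b] = a².
The subgroup they normally generate is {e, a, a², a³, a⁴, a⁵, a⁶}, of order 7.
Check: |G/G'| = 14/7 = 2 is the order of the abelianisation.

Answer: 7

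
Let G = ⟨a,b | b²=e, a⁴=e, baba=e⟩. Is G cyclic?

Every cyclic group is abelian. But a·b = ab while b·a = a³b, so a·b ≠ b·a and G is not abelian. Hence G is not cyclic.

Answer: No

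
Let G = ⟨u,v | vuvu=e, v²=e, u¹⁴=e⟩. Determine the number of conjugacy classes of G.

The conjugacy classes (representative and size) are:
  [e] (size 1), [u¹³] (size 2), [u²] (size 2), [u³] (size 2), [u¹⁰] (size 2), [u⁵] (size 2), [u⁸] (size 2), [u⁷] (size 1), [u⁶v] (size 7), [u⁹v] (size 7).
Class equation: 1 + 2 + 2 + 2 + 2 + 2 + 2 + 1 + 7 + 7 = 28 = |G|. So G has 10 conjugacy classes.

Answer: 10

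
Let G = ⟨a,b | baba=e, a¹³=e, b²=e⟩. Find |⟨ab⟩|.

|⟨ab⟩| equals the order of ab. Compute successive powers until reaching e:
  (ab)¹ = ab, (ab)² = e.
The smallest positive k with (ab)ᵏ = e is 2, so |⟨ab⟩| = 2.

Answer: 2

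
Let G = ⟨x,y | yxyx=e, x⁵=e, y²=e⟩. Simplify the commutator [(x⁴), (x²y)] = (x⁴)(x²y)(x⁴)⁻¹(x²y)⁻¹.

[(x⁴), (x²y)] = (x⁴)·(x²y)·(x⁴)⁻¹·(x²y)⁻¹.
  (x⁴) · (x²y) = xy
  (xy) · x = y
  y · (x²y) = x³

Answer: x³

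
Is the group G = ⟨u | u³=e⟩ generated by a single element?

|G| = 3. The element u has order 3 (its powers give 3 distinct elements), so ⟨u⟩ = G and G is cyclic.

Answer: Yes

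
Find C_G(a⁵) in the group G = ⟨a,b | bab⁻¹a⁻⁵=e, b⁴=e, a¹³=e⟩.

⟨a⁵⟩ ⊆ C_G(a⁵) since powers of a⁵ commute with a⁵; so |C_G(a⁵)| ≥ |⟨a⁵⟩| = 13.
By orbit–stabilizer, |C_G(a⁵)| = |G| / |conj. class of a⁵| = 52 / 4 = 13.
The 13 elements commuting with a⁵ are {e, a, a², a³, a⁴, a⁵, a⁶, a⁷, a⁸, a⁹, a¹⁰, a¹¹, a¹²}.

Answer: {e, a, a², a³, a⁴, a⁵, a⁶, a⁷, a⁸, a⁹, a¹⁰, a¹¹, a¹²}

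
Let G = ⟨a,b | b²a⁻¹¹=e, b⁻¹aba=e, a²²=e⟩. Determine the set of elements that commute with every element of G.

An element z ∈ Z(G) iff z commutes with every generator.
For example a¹¹ is central: (a¹¹)·a = a¹² = a·(a¹¹); (a¹¹)·b = b⁻¹ = b·(a¹¹).
Whereas a ∉ Z(G) since a·b = ab ≠ a¹⁰b⁻¹ = b·a.
Checking each of the 44 elements this way gives Z(G) = {e, a¹¹}, of order 2.

Answer: {e, a¹¹}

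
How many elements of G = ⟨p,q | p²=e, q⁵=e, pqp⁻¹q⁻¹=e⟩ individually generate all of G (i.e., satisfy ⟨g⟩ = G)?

G is cyclic of order 10. An element generates G iff its order is 10, and a cyclic group of order 10 has exactly φ(10) = 4 such elements.

Answer: 4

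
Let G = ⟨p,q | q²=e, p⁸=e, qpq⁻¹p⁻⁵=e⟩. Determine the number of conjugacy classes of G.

The conjugacy classes (representative and size) are:
  [e] (size 1), [p⁵] (size 2), [p²] (size 1), [p⁷] (size 2), [p⁴] (size 1), [p⁶] (size 1), [q] (size 2), [p⁵q] (size 2), [p²q] (size 2), [p³q] (size 2).
Class equation: 1 + 2 + 1 + 2 + 1 + 1 + 2 + 2 + 2 + 2 = 16 = |G|. So G has 10 conjugacy classes.

Answer: 10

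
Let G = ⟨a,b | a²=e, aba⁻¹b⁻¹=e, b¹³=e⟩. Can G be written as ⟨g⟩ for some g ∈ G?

|G| = 26. The element ab has order 26 (its powers give 26 distinct elements), so ⟨ab⟩ = G and G is cyclic.

Answer: Yes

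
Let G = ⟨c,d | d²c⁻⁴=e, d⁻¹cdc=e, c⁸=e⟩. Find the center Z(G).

An element z ∈ Z(G) iff z commutes with every generator.
For example c⁴ is central: (c⁴)·c = c⁵ = c·(c⁴); (c⁴)·d = d⁻¹ = d·(c⁴).
Whereas c ∉ Z(G) since c·d = cd ≠ c³d⁻¹ = d·c.
Checking each of the 16 elements this way gives Z(G) = {e, c⁴}, of order 2.

Answer: {e, c⁴}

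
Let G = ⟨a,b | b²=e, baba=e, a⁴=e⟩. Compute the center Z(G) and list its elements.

An element z ∈ Z(G) iff z commutes with every generator.
For example a² is central: (a²)·a = a³ = a·(a²); (a²)·b = a²b = b·(a²).
Whereas a ∉ Z(G) since a·b = ab ≠ a³b = b·a.
Checking each of the 8 elements this way gives Z(G) = {e, a²}, of order 2.

Answer: {e, a²}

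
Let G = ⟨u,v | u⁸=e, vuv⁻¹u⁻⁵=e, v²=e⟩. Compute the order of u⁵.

Compute successive powers until reaching e:
  (u⁵)¹ = u⁵, (u⁵)² = u², (u⁵)³ = u⁷, (u⁵)⁴ = u⁴, (u⁵)⁵ = u, (u⁵)⁶ = u⁶, (u⁵)⁷ = u³, (u⁵)⁸ = e.
The smallest positive k with (u⁵)ᵏ = e is 8.

Answer: 8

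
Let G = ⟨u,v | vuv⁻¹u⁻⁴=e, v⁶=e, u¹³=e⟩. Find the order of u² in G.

Compute successive powers until reaching e:
  (u²)¹ = u², (u²)² = u⁴, (u²)³ = u⁶, (u²)⁴ = u⁸, (u²)⁵ = u¹⁰, (u²)⁶ = u¹², (u²)⁷ = u, (u²)⁸ = u³, (u²)⁹ = u⁵, (u²)¹⁰ = u⁷, (u²)¹¹ = u⁹, (u²)¹² = u¹¹, (u²)¹³ = e.
The smallest positive k with (u²)ᵏ = e is 13.

Answer: 13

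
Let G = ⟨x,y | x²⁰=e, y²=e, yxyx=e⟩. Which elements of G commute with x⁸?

⟨x⁸⟩ ⊆ C_G(x⁸) since powers of x⁸ commute with x⁸; so |C_G(x⁸)| ≥ |⟨x⁸⟩| = 5.
By orbit–stabilizer, |C_G(x⁸)| = |G| / |conj. class of x⁸| = 40 / 2 = 20.
The 20 elements commuting with x⁸ are {e, x, x², x³, x⁴, x⁵, x⁶, x⁷, x⁸, x⁹, x¹⁰, x¹¹, x¹², x¹³, x¹⁴, x¹⁵, x¹⁶, x¹⁷, x¹⁸, x¹⁹}.

Answer: {e, x, x², x³, x⁴, x⁵, x⁶, x⁷, x⁸, x⁹, x¹⁰, x¹¹, x¹², x¹³, x¹⁴, x¹⁵, x¹⁶, x¹⁷, x¹⁸, x¹⁹}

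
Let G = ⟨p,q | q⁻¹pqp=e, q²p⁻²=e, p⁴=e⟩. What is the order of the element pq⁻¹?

Compute successive powers until reaching e:
  (pq⁻¹)¹ = pq⁻¹, (pq⁻¹)² = p², (pq⁻¹)³ = pq, (pq⁻¹)⁴ = e.
The smallest positive k with (pq⁻¹)ᵏ = e is 4.

Answer: 4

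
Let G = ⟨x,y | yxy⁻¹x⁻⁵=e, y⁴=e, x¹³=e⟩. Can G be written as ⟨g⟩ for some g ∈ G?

Every cyclic group is abelian. But x·y = xy while y·x = x⁵y, so x·y ≠ y·x and G is not abelian. Hence G is not cyclic.

Answer: No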